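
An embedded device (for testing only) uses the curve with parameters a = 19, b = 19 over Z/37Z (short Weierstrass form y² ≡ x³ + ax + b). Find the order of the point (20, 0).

2

2P: (20, 0) + (20, 0): same x and y₁ ≡ -y₂, so the sum is 𝒪.
2P = 𝒪, so the order is 2.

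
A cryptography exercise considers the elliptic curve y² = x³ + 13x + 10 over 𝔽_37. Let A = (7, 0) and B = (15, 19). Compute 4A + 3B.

First 4A:
Double-and-add on 4 = (100)₂. Start with A = (7, 0) for the leading 1-bit.
double: (7, 0) + (7, 0): same x and y₁ ≡ -y₂, so the sum is O.
double: O + O = O (identity).
4A = O.
Next 3B:
Repeated addition: build up to 3B.
2B: tangent at (15, 19): λ = (3·15² + 13)/(2·19) ≡ 22/1. 1⁻¹ ≡ 1 (mod 37) since 1·1 = 1 ≡ 1, so λ ≡ 22·1 ≡ 22.
  x = λ² - 15 - 15 = 484 - 30 ≡ 10; y = λ·(15 - 10) - 19 ≡ 17. → (10, 17)
3B: (10, 17) + (15, 19). λ = (19 - 17)/(15 - 10) ≡ 2/5 mod 37. 5⁻¹ ≡ 15 (mod 37), so λ ≡ 30.
  x = λ² - 10 - 15 = 900 - 25 ≡ 24; y = λ·(10 - 24) - 17 ≡ 7. → (24, 7)
3B = (24, 7).
Finally 4A + 3B:
O + (24, 7) = (24, 7) (identity).

(24, 7)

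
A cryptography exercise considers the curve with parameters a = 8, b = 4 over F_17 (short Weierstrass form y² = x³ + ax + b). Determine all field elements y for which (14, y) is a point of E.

x³ + 8x + 4 = 2860 ≡ 4 (mod 17).
Square roots of 4 mod 17: 2 and 15 (since 2² = 4 ≡ 4).

2, 15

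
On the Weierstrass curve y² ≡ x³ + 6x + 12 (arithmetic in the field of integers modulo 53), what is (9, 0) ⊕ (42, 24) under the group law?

(31, 37)

(9, 0) + (42, 24). λ = (24 - 0)/(42 - 9) ≡ 24/33 mod 53. 33⁻¹ ≡ 45 (mod 53), so λ ≡ 20.
  x = λ² - 9 - 42 = 400 - 51 ≡ 31; y = λ·(9 - 31) - 0 ≡ 37. → (31, 37)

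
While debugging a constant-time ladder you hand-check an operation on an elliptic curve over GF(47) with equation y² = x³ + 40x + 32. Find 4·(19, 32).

Write G = (19, 32).
Double-and-add on 4 = (100)₂. Start with G = (19, 32) for the leading 1-bit.
double: tangent at (19, 32): λ = (3·19² + 40)/(2·32) ≡ 42/17. 17⁻¹ ≡ 36 (mod 47), so λ ≡ 42·36 ≡ 8.
  x = λ² - 19 - 19 = 64 - 38 ≡ 26; y = λ·(19 - 26) - 32 ≡ 6. → (26, 6)
double: tangent at (26, 6): λ = (3·26² + 40)/(2·6) ≡ 0/12. 12⁻¹ ≡ 4 (mod 47), so λ ≡ 0·4 ≡ 0.
  x = λ² - 26 - 26 = 0 - 52 ≡ 42; y = λ·(26 - 42) - 6 ≡ 41. → (42, 41)

(42, 41)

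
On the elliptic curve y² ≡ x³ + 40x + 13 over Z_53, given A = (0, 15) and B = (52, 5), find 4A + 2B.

First 4A:
Double-and-add on 4 = (100)₂. Start with A = (0, 15) for the leading 1-bit.
double: tangent at (0, 15): λ = (3·0² + 40)/(2·15) ≡ 40/30. 30⁻¹ ≡ 23 (mod 53) since 30·23 = 690 ≡ 1, so λ ≡ 40·23 ≡ 19.
  x = λ² - 0 - 0 = 361 - 0 ≡ 43; y = λ·(0 - 43) - 15 ≡ 16. → (43, 16)
double: tangent at (43, 16): λ = (3·43² + 40)/(2·16) ≡ 22/32. 32⁻¹ ≡ 5 (mod 53), so λ ≡ 22·5 ≡ 4.
  x = λ² - 43 - 43 = 16 - 86 ≡ 36; y = λ·(43 - 36) - 16 ≡ 12. → (36, 12)
4A = (36, 12).
Next 2B:
Repeated addition: build up to 2B.
2B: tangent at (52, 5): λ = (3·52² + 40)/(2·5) ≡ 43/10. 10⁻¹ ≡ 16 (mod 53), so λ ≡ 43·16 ≡ 52.
  x = λ² - 52 - 52 = 2704 - 104 ≡ 3; y = λ·(52 - 3) - 5 ≡ 52. → (3, 52)
2B = (3, 52).
Finally 4A + 2B:
(36, 12) + (3, 52). λ = (52 - 12)/(3 - 36) ≡ 40/20 mod 53. 20⁻¹ ≡ 8 (mod 53), so λ ≡ 2.
  x = λ² - 36 - 3 = 4 - 39 ≡ 18; y = λ·(36 - 18) - 12 ≡ 24. → (18, 24)

(18, 24)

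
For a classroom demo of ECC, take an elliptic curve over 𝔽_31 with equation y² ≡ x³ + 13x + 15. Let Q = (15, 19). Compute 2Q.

(3, 9)

tangent at (15, 19): λ = (3·15² + 13)/(2·19) ≡ 6/7. 7⁻¹ ≡ 9 (mod 31) since 7·9 = 63 ≡ 1, so λ ≡ 6·9 ≡ 23.
  x = λ² - 15 - 15 = 529 - 30 ≡ 3; y = λ·(15 - 3) - 19 ≡ 9. → (3, 9)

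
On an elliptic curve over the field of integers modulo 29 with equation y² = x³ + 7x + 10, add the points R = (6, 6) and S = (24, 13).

(3, 0)

(6, 6) + (24, 13). λ = (13 - 6)/(24 - 6) ≡ 7/18 mod 29. 18⁻¹ ≡ 21 (mod 29) since 18·21 = 378 ≡ 1, so λ ≡ 2.
  x = λ² - 6 - 24 = 4 - 30 ≡ 3; y = λ·(6 - 3) - 6 ≡ 0. → (3, 0)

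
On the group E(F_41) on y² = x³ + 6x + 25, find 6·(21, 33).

Write P = (21, 33).
Repeated addition: build up to 6P.
2P: tangent at (21, 33): λ = (3·21² + 6)/(2·33) ≡ 17/25. 25⁻¹ ≡ 23 (mod 41), so λ ≡ 17·23 ≡ 22.
  x = λ² - 21 - 21 = 484 - 42 ≡ 32; y = λ·(21 - 32) - 33 ≡ 12. → (32, 12)
3P: (32, 12) + (21, 33). λ = (33 - 12)/(21 - 32) ≡ 21/30 mod 41. 30⁻¹ ≡ 26 (mod 41) since 30·26 = 780 ≡ 1, so λ ≡ 13.
  x = λ² - 32 - 21 = 169 - 53 ≡ 34; y = λ·(32 - 34) - 12 ≡ 3. → (34, 3)
4P: (34, 3) + (21, 33). λ = (33 - 3)/(21 - 34) ≡ 30/28 mod 41. 28⁻¹ ≡ 22 (mod 41) since 28·22 = 616 ≡ 1, so λ ≡ 4.
  x = λ² - 34 - 21 = 16 - 55 ≡ 2; y = λ·(34 - 2) - 3 ≡ 2. → (2, 2)
5P: (2, 2) + (21, 33). λ = (33 - 2)/(21 - 2) ≡ 31/19 mod 41. 19⁻¹ ≡ 13 (mod 41) since 19·13 = 247 ≡ 1, so λ ≡ 34.
  x = λ² - 2 - 21 = 1156 - 23 ≡ 26; y = λ·(2 - 26) - 2 ≡ 2. → (26, 2)
6P: (26, 2) + (21, 33). λ = (33 - 2)/(21 - 26) ≡ 31/36 mod 41. 36⁻¹ ≡ 8 (mod 41) since 36·8 = 288 ≡ 1, so λ ≡ 2.
  x = λ² - 26 - 21 = 4 - 47 ≡ 39; y = λ·(26 - 39) - 2 ≡ 13. → (39, 13)

(39, 13)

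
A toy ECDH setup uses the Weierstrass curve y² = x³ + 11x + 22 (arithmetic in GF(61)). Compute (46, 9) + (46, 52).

O

The two points share x = 46 and their y-coordinates satisfy 9 + 52 ≡ 0 (mod 61), so they are inverses. Their sum is 𝒪.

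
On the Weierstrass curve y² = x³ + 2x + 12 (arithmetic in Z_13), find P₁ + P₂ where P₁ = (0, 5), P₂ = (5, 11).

(0, 5) + (5, 11). λ = (11 - 5)/(5 - 0) ≡ 6/5 mod 13. 5⁻¹ ≡ 8 (mod 13) since 5·8 = 40 ≡ 1, so λ ≡ 9.
  x = λ² - 0 - 5 = 81 - 5 ≡ 11; y = λ·(0 - 11) - 5 ≡ 0. → (11, 0)

(11, 0)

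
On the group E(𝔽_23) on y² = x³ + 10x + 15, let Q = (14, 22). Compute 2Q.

(18, 1)

tangent at (14, 22): λ = (3·14² + 10)/(2·22) ≡ 0/21. 21⁻¹ ≡ 11 (mod 23) since 21·11 = 231 ≡ 1, so λ ≡ 0·11 ≡ 0.
  x = λ² - 14 - 14 = 0 - 28 ≡ 18; y = λ·(14 - 18) - 22 ≡ 1. → (18, 1)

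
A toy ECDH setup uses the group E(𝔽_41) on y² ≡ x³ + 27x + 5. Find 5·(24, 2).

Write Q = (24, 2).
Repeated addition: build up to 5Q.
2Q: tangent at (24, 2): λ = (3·24² + 27)/(2·2) ≡ 33/4. 4⁻¹ ≡ 31 (mod 41) since 4·31 = 124 ≡ 1, so λ ≡ 33·31 ≡ 39.
  x = λ² - 24 - 24 = 1521 - 48 ≡ 38; y = λ·(24 - 38) - 2 ≡ 26. → (38, 26)
3Q: (38, 26) + (24, 2). λ = (2 - 26)/(24 - 38) ≡ 17/27 mod 41. 27⁻¹ ≡ 38 (mod 41), so λ ≡ 31.
  x = λ² - 38 - 24 = 961 - 62 ≡ 38; y = λ·(38 - 38) - 26 ≡ 15. → (38, 15)
4Q: (38, 15) + (24, 2). λ = (2 - 15)/(24 - 38) ≡ 28/27 mod 41. 27⁻¹ ≡ 38 (mod 41), so λ ≡ 39.
  x = λ² - 38 - 24 = 1521 - 62 ≡ 24; y = λ·(38 - 24) - 15 ≡ 39. → (24, 39)
5Q: (24, 39) + (24, 2): same x and y₁ ≡ -y₂, so the sum is 𝒪.

O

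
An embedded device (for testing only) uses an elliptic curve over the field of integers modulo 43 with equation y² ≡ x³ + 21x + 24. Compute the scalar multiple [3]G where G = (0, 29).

(7, 27)

Repeated addition: build up to 3G.
2G: tangent at (0, 29): λ = (3·0² + 21)/(2·29) ≡ 21/15. 15⁻¹ ≡ 23 (mod 43), so λ ≡ 21·23 ≡ 10.
  x = λ² - 0 - 0 = 100 - 0 ≡ 14; y = λ·(0 - 14) - 29 ≡ 3. → (14, 3)
3G: (14, 3) + (0, 29). λ = (29 - 3)/(0 - 14) ≡ 26/29 mod 43. 29⁻¹ ≡ 3 (mod 43), so λ ≡ 35.
  x = λ² - 14 - 0 = 1225 - 14 ≡ 7; y = λ·(14 - 7) - 3 ≡ 27. → (7, 27)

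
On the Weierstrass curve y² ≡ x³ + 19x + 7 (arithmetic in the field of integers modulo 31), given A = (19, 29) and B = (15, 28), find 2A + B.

First 2A:
Repeated addition: build up to 2A.
2A: tangent at (19, 29): λ = (3·19² + 19)/(2·29) ≡ 17/27. 27⁻¹ ≡ 23 (mod 31), so λ ≡ 17·23 ≡ 19.
  x = λ² - 19 - 19 = 361 - 38 ≡ 13; y = λ·(19 - 13) - 29 ≡ 23. → (13, 23)
2A = (13, 23).
Finally 2A + B:
(13, 23) + (15, 28). λ = (28 - 23)/(15 - 13) ≡ 5/2 mod 31. 2⁻¹ ≡ 16 (mod 31) since 2·16 = 32 ≡ 1, so λ ≡ 18.
  x = λ² - 13 - 15 = 324 - 28 ≡ 17; y = λ·(13 - 17) - 23 ≡ 29. → (17, 29)

(17, 29)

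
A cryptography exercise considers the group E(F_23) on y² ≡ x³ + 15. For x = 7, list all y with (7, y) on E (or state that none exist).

x³ + 0x + 15 = 358 ≡ 13 (mod 23).
Square roots of 13 mod 23: 6 and 17 (since 6² = 36 ≡ 13).

6, 17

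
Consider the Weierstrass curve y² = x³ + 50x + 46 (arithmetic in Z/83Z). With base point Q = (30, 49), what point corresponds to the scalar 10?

Repeated addition: build up to 10Q.
2Q: tangent at (30, 49): λ = (3·30² + 50)/(2·49) ≡ 11/15. 15⁻¹ ≡ 72 (mod 83), so λ ≡ 11·72 ≡ 45.
  x = λ² - 30 - 30 = 2025 - 60 ≡ 56; y = λ·(30 - 56) - 49 ≡ 26. → (56, 26)
3Q: (56, 26) + (30, 49). λ = (49 - 26)/(30 - 56) ≡ 23/57 mod 83. 57⁻¹ ≡ 67 (mod 83), so λ ≡ 47.
  x = λ² - 56 - 30 = 2209 - 86 ≡ 48; y = λ·(56 - 48) - 26 ≡ 18. → (48, 18)
4Q: (48, 18) + (30, 49). λ = (49 - 18)/(30 - 48) ≡ 31/65 mod 83. 65⁻¹ ≡ 23 (mod 83), so λ ≡ 49.
  x = λ² - 48 - 30 = 2401 - 78 ≡ 82; y = λ·(48 - 82) - 18 ≡ 59. → (82, 59)
5Q: (82, 59) + (30, 49). λ = (49 - 59)/(30 - 82) ≡ 73/31 mod 83. 31⁻¹ ≡ 75 (mod 83) since 31·75 = 2325 ≡ 1, so λ ≡ 80.
  x = λ² - 82 - 30 = 6400 - 112 ≡ 63; y = λ·(82 - 63) - 59 ≡ 50. → (63, 50)
6Q: (63, 50) + (30, 49). λ = (49 - 50)/(30 - 63) ≡ 82/50 mod 83. 50⁻¹ ≡ 5 (mod 83) since 50·5 = 250 ≡ 1, so λ ≡ 78.
  x = λ² - 63 - 30 = 6084 - 93 ≡ 15; y = λ·(63 - 15) - 50 ≡ 42. → (15, 42)
7Q: (15, 42) + (30, 49). λ = (49 - 42)/(30 - 15) ≡ 7/15 mod 83. 15⁻¹ ≡ 72 (mod 83), so λ ≡ 6.
  x = λ² - 15 - 30 = 36 - 45 ≡ 74; y = λ·(15 - 74) - 42 ≡ 19. → (74, 19)
8Q: (74, 19) + (30, 49). λ = (49 - 19)/(30 - 74) ≡ 30/39 mod 83. 39⁻¹ ≡ 66 (mod 83), so λ ≡ 71.
  x = λ² - 74 - 30 = 5041 - 104 ≡ 40; y = λ·(74 - 40) - 19 ≡ 71. → (40, 71)
9Q: (40, 71) + (30, 49). λ = (49 - 71)/(30 - 40) ≡ 61/73 mod 83. 73⁻¹ ≡ 58 (mod 83) since 73·58 = 4234 ≡ 1, so λ ≡ 52.
  x = λ² - 40 - 30 = 2704 - 70 ≡ 61; y = λ·(40 - 61) - 71 ≡ 82. → (61, 82)
10Q: (61, 82) + (30, 49). λ = (49 - 82)/(30 - 61) ≡ 50/52 mod 83. 52⁻¹ ≡ 8 (mod 83), so λ ≡ 68.
  x = λ² - 61 - 30 = 4624 - 91 ≡ 51; y = λ·(61 - 51) - 82 ≡ 17. → (51, 17)

(51, 17)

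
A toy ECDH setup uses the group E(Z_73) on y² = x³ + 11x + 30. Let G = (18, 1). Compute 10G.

(44, 19)

Double-and-add on 10 = (1010)₂. Start with G = (18, 1) for the leading 1-bit.
double: tangent at (18, 1): λ = (3·18² + 11)/(2·1) ≡ 34/2. 2⁻¹ ≡ 37 (mod 73), so λ ≡ 34·37 ≡ 17.
  x = λ² - 18 - 18 = 289 - 36 ≡ 34; y = λ·(18 - 34) - 1 ≡ 19. → (34, 19)
double: tangent at (34, 19): λ = (3·34² + 11)/(2·19) ≡ 48/38. 38⁻¹ ≡ 25 (mod 73), so λ ≡ 48·25 ≡ 32.
  x = λ² - 34 - 34 = 1024 - 68 ≡ 7; y = λ·(34 - 7) - 19 ≡ 42. → (7, 42)
add G: (7, 42) + (18, 1). λ = (1 - 42)/(18 - 7) ≡ 32/11 mod 73. 11⁻¹ ≡ 20 (mod 73), so λ ≡ 56.
  x = λ² - 7 - 18 = 3136 - 25 ≡ 45; y = λ·(7 - 45) - 42 ≡ 20. → (45, 20)
double: tangent at (45, 20): λ = (3·45² + 11)/(2·20) ≡ 27/40. 40⁻¹ ≡ 42 (mod 73), so λ ≡ 27·42 ≡ 39.
  x = λ² - 45 - 45 = 1521 - 90 ≡ 44; y = λ·(45 - 44) - 20 ≡ 19. → (44, 19)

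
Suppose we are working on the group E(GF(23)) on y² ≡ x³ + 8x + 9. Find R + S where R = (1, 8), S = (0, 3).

(1, 15)

(1, 8) + (0, 3). λ = (3 - 8)/(0 - 1) ≡ 18/22 mod 23. 22⁻¹ ≡ 22 (mod 23) since 22·22 = 484 ≡ 1, so λ ≡ 5.
  x = λ² - 1 - 0 = 25 - 1 ≡ 1; y = λ·(1 - 1) - 8 ≡ 15. → (1, 15)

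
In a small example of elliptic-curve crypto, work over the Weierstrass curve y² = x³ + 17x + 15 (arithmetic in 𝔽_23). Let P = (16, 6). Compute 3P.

Repeated addition: build up to 3P.
2P: tangent at (16, 6): λ = (3·16² + 17)/(2·6) ≡ 3/12. 12⁻¹ ≡ 2 (mod 23), so λ ≡ 3·2 ≡ 6.
  x = λ² - 16 - 16 = 36 - 32 ≡ 4; y = λ·(16 - 4) - 6 ≡ 20. → (4, 20)
3P: (4, 20) + (16, 6). λ = (6 - 20)/(16 - 4) ≡ 9/12 mod 23. 12⁻¹ ≡ 2 (mod 23) since 12·2 = 24 ≡ 1, so λ ≡ 18.
  x = λ² - 4 - 16 = 324 - 20 ≡ 5; y = λ·(4 - 5) - 20 ≡ 8. → (5, 8)

(5, 8)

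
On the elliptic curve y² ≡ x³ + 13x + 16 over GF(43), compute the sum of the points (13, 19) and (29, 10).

(13, 19) + (29, 10). λ = (10 - 19)/(29 - 13) ≡ 34/16 mod 43. 16⁻¹ ≡ 35 (mod 43), so λ ≡ 29.
  x = λ² - 13 - 29 = 841 - 42 ≡ 25; y = λ·(13 - 25) - 19 ≡ 20. → (25, 20)

(25, 20)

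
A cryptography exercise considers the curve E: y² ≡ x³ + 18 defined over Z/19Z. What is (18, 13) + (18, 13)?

tangent at (18, 13): λ = (3·18² + 0)/(2·13) ≡ 3/7. 7⁻¹ ≡ 11 (mod 19) since 7·11 = 77 ≡ 1, so λ ≡ 3·11 ≡ 14.
  x = λ² - 18 - 18 = 196 - 36 ≡ 8; y = λ·(18 - 8) - 13 ≡ 13. → (8, 13)

(8, 13)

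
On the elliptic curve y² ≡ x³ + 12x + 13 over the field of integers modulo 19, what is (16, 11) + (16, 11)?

tangent at (16, 11): λ = (3·16² + 12)/(2·11) ≡ 1/3. 3⁻¹ ≡ 13 (mod 19) since 3·13 = 39 ≡ 1, so λ ≡ 1·13 ≡ 13.
  x = λ² - 16 - 16 = 169 - 32 ≡ 4; y = λ·(16 - 4) - 11 ≡ 12. → (4, 12)

(4, 12)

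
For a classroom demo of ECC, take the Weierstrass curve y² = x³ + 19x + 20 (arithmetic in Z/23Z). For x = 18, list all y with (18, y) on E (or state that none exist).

x³ + 19x + 20 = 6194 ≡ 7 (mod 23).
7 is a non-residue mod 23; no y exists.

none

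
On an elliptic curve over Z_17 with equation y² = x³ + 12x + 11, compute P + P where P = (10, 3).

(15, 9)

tangent at (10, 3): λ = (3·10² + 12)/(2·3) ≡ 6/6. 6⁻¹ ≡ 3 (mod 17) since 6·3 = 18 ≡ 1, so λ ≡ 6·3 ≡ 1.
  x = λ² - 10 - 10 = 1 - 20 ≡ 15; y = λ·(10 - 15) - 3 ≡ 9. → (15, 9)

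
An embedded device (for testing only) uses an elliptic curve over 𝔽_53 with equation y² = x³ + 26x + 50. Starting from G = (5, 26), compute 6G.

(9, 18)

Repeated addition: build up to 6G.
2G: tangent at (5, 26): λ = (3·5² + 26)/(2·26) ≡ 48/52. 52⁻¹ ≡ 52 (mod 53), so λ ≡ 48·52 ≡ 5.
  x = λ² - 5 - 5 = 25 - 10 ≡ 15; y = λ·(5 - 15) - 26 ≡ 30. → (15, 30)
3G: (15, 30) + (5, 26). λ = (26 - 30)/(5 - 15) ≡ 49/43 mod 53. 43⁻¹ ≡ 37 (mod 53), so λ ≡ 11.
  x = λ² - 15 - 5 = 121 - 20 ≡ 48; y = λ·(15 - 48) - 30 ≡ 31. → (48, 31)
4G: (48, 31) + (5, 26). λ = (26 - 31)/(5 - 48) ≡ 48/10 mod 53. 10⁻¹ ≡ 16 (mod 53) since 10·16 = 160 ≡ 1, so λ ≡ 26.
  x = λ² - 48 - 5 = 676 - 53 ≡ 40; y = λ·(48 - 40) - 31 ≡ 18. → (40, 18)
5G: (40, 18) + (5, 26). λ = (26 - 18)/(5 - 40) ≡ 8/18 mod 53. 18⁻¹ ≡ 3 (mod 53), so λ ≡ 24.
  x = λ² - 40 - 5 = 576 - 45 ≡ 1; y = λ·(40 - 1) - 18 ≡ 17. → (1, 17)
6G: (1, 17) + (5, 26). λ = (26 - 17)/(5 - 1) ≡ 9/4 mod 53. 4⁻¹ ≡ 40 (mod 53) since 4·40 = 160 ≡ 1, so λ ≡ 42.
  x = λ² - 1 - 5 = 1764 - 6 ≡ 9; y = λ·(1 - 9) - 17 ≡ 18. → (9, 18)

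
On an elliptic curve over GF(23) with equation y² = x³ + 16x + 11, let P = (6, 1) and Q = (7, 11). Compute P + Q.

(18, 17)

(6, 1) + (7, 11). λ = (11 - 1)/(7 - 6) ≡ 10/1 mod 23. 1⁻¹ ≡ 1 (mod 23), so λ ≡ 10.
  x = λ² - 6 - 7 = 100 - 13 ≡ 18; y = λ·(6 - 18) - 1 ≡ 17. → (18, 17)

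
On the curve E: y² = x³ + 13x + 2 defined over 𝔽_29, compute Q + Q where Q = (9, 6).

(15, 11)

tangent at (9, 6): λ = (3·9² + 13)/(2·6) ≡ 24/12. 12⁻¹ ≡ 17 (mod 29), so λ ≡ 24·17 ≡ 2.
  x = λ² - 9 - 9 = 4 - 18 ≡ 15; y = λ·(9 - 15) - 6 ≡ 11. → (15, 11)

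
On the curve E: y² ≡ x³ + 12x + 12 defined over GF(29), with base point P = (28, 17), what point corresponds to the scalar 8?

(10, 28)

Repeated addition: build up to 8P.
2P: tangent at (28, 17): λ = (3·28² + 12)/(2·17) ≡ 15/5. 5⁻¹ ≡ 6 (mod 29), so λ ≡ 15·6 ≡ 3.
  x = λ² - 28 - 28 = 9 - 56 ≡ 11; y = λ·(28 - 11) - 17 ≡ 5. → (11, 5)
3P: (11, 5) + (28, 17). λ = (17 - 5)/(28 - 11) ≡ 12/17 mod 29. 17⁻¹ ≡ 12 (mod 29) since 17·12 = 204 ≡ 1, so λ ≡ 28.
  x = λ² - 11 - 28 = 784 - 39 ≡ 20; y = λ·(11 - 20) - 5 ≡ 4. → (20, 4)
4P: (20, 4) + (28, 17). λ = (17 - 4)/(28 - 20) ≡ 13/8 mod 29. 8⁻¹ ≡ 11 (mod 29) since 8·11 = 88 ≡ 1, so λ ≡ 27.
  x = λ² - 20 - 28 = 729 - 48 ≡ 14; y = λ·(20 - 14) - 4 ≡ 13. → (14, 13)
5P: (14, 13) + (28, 17). λ = (17 - 13)/(28 - 14) ≡ 4/14 mod 29. 14⁻¹ ≡ 27 (mod 29), so λ ≡ 21.
  x = λ² - 14 - 28 = 441 - 42 ≡ 22; y = λ·(14 - 22) - 13 ≡ 22. → (22, 22)
6P: (22, 22) + (28, 17). λ = (17 - 22)/(28 - 22) ≡ 24/6 mod 29. 6⁻¹ ≡ 5 (mod 29), so λ ≡ 4.
  x = λ² - 22 - 28 = 16 - 50 ≡ 24; y = λ·(22 - 24) - 22 ≡ 28. → (24, 28)
7P: (24, 28) + (28, 17). λ = (17 - 28)/(28 - 24) ≡ 18/4 mod 29. 4⁻¹ ≡ 22 (mod 29) since 4·22 = 88 ≡ 1, so λ ≡ 19.
  x = λ² - 24 - 28 = 361 - 52 ≡ 19; y = λ·(24 - 19) - 28 ≡ 9. → (19, 9)
8P: (19, 9) + (28, 17). λ = (17 - 9)/(28 - 19) ≡ 8/9 mod 29. 9⁻¹ ≡ 13 (mod 29) since 9·13 = 117 ≡ 1, so λ ≡ 17.
  x = λ² - 19 - 28 = 289 - 47 ≡ 10; y = λ·(19 - 10) - 9 ≡ 28. → (10, 28)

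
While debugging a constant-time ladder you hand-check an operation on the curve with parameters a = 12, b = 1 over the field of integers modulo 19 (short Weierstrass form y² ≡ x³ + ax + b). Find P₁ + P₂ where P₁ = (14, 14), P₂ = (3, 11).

(6, 2)

(14, 14) + (3, 11). λ = (11 - 14)/(3 - 14) ≡ 16/8 mod 19. 8⁻¹ ≡ 12 (mod 19), so λ ≡ 2.
  x = λ² - 14 - 3 = 4 - 17 ≡ 6; y = λ·(14 - 6) - 14 ≡ 2. → (6, 2)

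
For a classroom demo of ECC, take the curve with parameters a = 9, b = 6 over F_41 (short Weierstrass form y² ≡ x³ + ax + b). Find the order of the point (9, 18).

12

2P: tangent at (9, 18): λ = (3·9² + 9)/(2·18) ≡ 6/36. 36⁻¹ ≡ 8 (mod 41) since 36·8 = 288 ≡ 1, so λ ≡ 6·8 ≡ 7.
  x = λ² - 9 - 9 = 49 - 18 ≡ 31; y = λ·(9 - 31) - 18 ≡ 33. → (31, 33)
3P: (31, 33) + (9, 18). λ = (18 - 33)/(9 - 31) ≡ 26/19 mod 41. 19⁻¹ ≡ 13 (mod 41), so λ ≡ 10.
  x = λ² - 31 - 9 = 100 - 40 ≡ 19; y = λ·(31 - 19) - 33 ≡ 5. → (19, 5)
4P: (19, 5) + (9, 18). λ = (18 - 5)/(9 - 19) ≡ 13/31 mod 41. 31⁻¹ ≡ 4 (mod 41) since 31·4 = 124 ≡ 1, so λ ≡ 11.
  x = λ² - 19 - 9 = 121 - 28 ≡ 11; y = λ·(19 - 11) - 5 ≡ 1. → (11, 1)
5P: (11, 1) + (9, 18). λ = (18 - 1)/(9 - 11) ≡ 17/39 mod 41. 39⁻¹ ≡ 20 (mod 41) since 39·20 = 780 ≡ 1, so λ ≡ 12.
  x = λ² - 11 - 9 = 144 - 20 ≡ 1; y = λ·(11 - 1) - 1 ≡ 37. → (1, 37)
6P: (1, 37) + (9, 18). λ = (18 - 37)/(9 - 1) ≡ 22/8 mod 41. 8⁻¹ ≡ 36 (mod 41) since 8·36 = 288 ≡ 1, so λ ≡ 13.
  x = λ² - 1 - 9 = 169 - 10 ≡ 36; y = λ·(1 - 36) - 37 ≡ 0. → (36, 0)
7P: (36, 0) + (9, 18). λ = (18 - 0)/(9 - 36) ≡ 18/14 mod 41. 14⁻¹ ≡ 3 (mod 41) since 14·3 = 42 ≡ 1, so λ ≡ 13.
  x = λ² - 36 - 9 = 169 - 45 ≡ 1; y = λ·(36 - 1) - 0 ≡ 4. → (1, 4)
8P: (1, 4) + (9, 18). λ = (18 - 4)/(9 - 1) ≡ 14/8 mod 41. 8⁻¹ ≡ 36 (mod 41), so λ ≡ 12.
  x = λ² - 1 - 9 = 144 - 10 ≡ 11; y = λ·(1 - 11) - 4 ≡ 40. → (11, 40)
9P: (11, 40) + (9, 18). λ = (18 - 40)/(9 - 11) ≡ 19/39 mod 41. 39⁻¹ ≡ 20 (mod 41), so λ ≡ 11.
  x = λ² - 11 - 9 = 121 - 20 ≡ 19; y = λ·(11 - 19) - 40 ≡ 36. → (19, 36)
10P: (19, 36) + (9, 18). λ = (18 - 36)/(9 - 19) ≡ 23/31 mod 41. 31⁻¹ ≡ 4 (mod 41) since 31·4 = 124 ≡ 1, so λ ≡ 10.
  x = λ² - 19 - 9 = 100 - 28 ≡ 31; y = λ·(19 - 31) - 36 ≡ 8. → (31, 8)
11P: (31, 8) + (9, 18). λ = (18 - 8)/(9 - 31) ≡ 10/19 mod 41. 19⁻¹ ≡ 13 (mod 41), so λ ≡ 7.
  x = λ² - 31 - 9 = 49 - 40 ≡ 9; y = λ·(31 - 9) - 8 ≡ 23. → (9, 23)
12P: (9, 23) + (9, 18): same x and y₁ ≡ -y₂, so the sum is O.
12P = O, so the order is 12.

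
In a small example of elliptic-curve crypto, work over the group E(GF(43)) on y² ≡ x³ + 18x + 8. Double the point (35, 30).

tangent at (35, 30): λ = (3·35² + 18)/(2·30) ≡ 38/17. 17⁻¹ ≡ 38 (mod 43), so λ ≡ 38·38 ≡ 25.
  x = λ² - 35 - 35 = 625 - 70 ≡ 39; y = λ·(35 - 39) - 30 ≡ 42. → (39, 42)

(39, 42)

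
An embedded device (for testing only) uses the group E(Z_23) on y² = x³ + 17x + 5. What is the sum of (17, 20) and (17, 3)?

O

The two points share x = 17 and their y-coordinates satisfy 20 + 3 ≡ 0 (mod 23), so they are inverses. Their sum is ∞.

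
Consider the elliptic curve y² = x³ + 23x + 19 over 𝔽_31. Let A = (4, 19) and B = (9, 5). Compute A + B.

(4, 19) + (9, 5). λ = (5 - 19)/(9 - 4) ≡ 17/5 mod 31. 5⁻¹ ≡ 25 (mod 31) since 5·25 = 125 ≡ 1, so λ ≡ 22.
  x = λ² - 4 - 9 = 484 - 13 ≡ 6; y = λ·(4 - 6) - 19 ≡ 30. → (6, 30)

(6, 30)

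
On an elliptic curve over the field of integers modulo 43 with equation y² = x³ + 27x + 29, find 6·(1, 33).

Write G = (1, 33).
Repeated addition: build up to 6G.
2G: tangent at (1, 33): λ = (3·1² + 27)/(2·33) ≡ 30/23. 23⁻¹ ≡ 15 (mod 43), so λ ≡ 30·15 ≡ 20.
  x = λ² - 1 - 1 = 400 - 2 ≡ 11; y = λ·(1 - 11) - 33 ≡ 25. → (11, 25)
3G: (11, 25) + (1, 33). λ = (33 - 25)/(1 - 11) ≡ 8/33 mod 43. 33⁻¹ ≡ 30 (mod 43), so λ ≡ 25.
  x = λ² - 11 - 1 = 625 - 12 ≡ 11; y = λ·(11 - 11) - 25 ≡ 18. → (11, 18)
4G: (11, 18) + (1, 33). λ = (33 - 18)/(1 - 11) ≡ 15/33 mod 43. 33⁻¹ ≡ 30 (mod 43), so λ ≡ 20.
  x = λ² - 11 - 1 = 400 - 12 ≡ 1; y = λ·(11 - 1) - 18 ≡ 10. → (1, 10)
5G: (1, 10) + (1, 33): same x and y₁ ≡ -y₂, so the sum is O.
6G: O + (1, 33) = (1, 33) (identity).

(1, 33)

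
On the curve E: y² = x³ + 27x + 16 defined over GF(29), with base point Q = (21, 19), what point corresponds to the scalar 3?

(12, 3)

Repeated addition: build up to 3Q.
2Q: tangent at (21, 19): λ = (3·21² + 27)/(2·19) ≡ 16/9. 9⁻¹ ≡ 13 (mod 29), so λ ≡ 16·13 ≡ 5.
  x = λ² - 21 - 21 = 25 - 42 ≡ 12; y = λ·(21 - 12) - 19 ≡ 26. → (12, 26)
3Q: (12, 26) + (21, 19). λ = (19 - 26)/(21 - 12) ≡ 22/9 mod 29. 9⁻¹ ≡ 13 (mod 29), so λ ≡ 25.
  x = λ² - 12 - 21 = 625 - 33 ≡ 12; y = λ·(12 - 12) - 26 ≡ 3. → (12, 3)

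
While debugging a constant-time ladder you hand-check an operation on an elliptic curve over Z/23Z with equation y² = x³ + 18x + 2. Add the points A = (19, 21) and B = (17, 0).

(19, 21) + (17, 0). λ = (0 - 21)/(17 - 19) ≡ 2/21 mod 23. 21⁻¹ ≡ 11 (mod 23) since 21·11 = 231 ≡ 1, so λ ≡ 22.
  x = λ² - 19 - 17 = 484 - 36 ≡ 11; y = λ·(19 - 11) - 21 ≡ 17. → (11, 17)

(11, 17)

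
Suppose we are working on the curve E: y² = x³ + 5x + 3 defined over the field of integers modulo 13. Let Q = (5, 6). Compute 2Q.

tangent at (5, 6): λ = (3·5² + 5)/(2·6) ≡ 2/12. 12⁻¹ ≡ 12 (mod 13), so λ ≡ 2·12 ≡ 11.
  x = λ² - 5 - 5 = 121 - 10 ≡ 7; y = λ·(5 - 7) - 6 ≡ 11. → (7, 11)

(7, 11)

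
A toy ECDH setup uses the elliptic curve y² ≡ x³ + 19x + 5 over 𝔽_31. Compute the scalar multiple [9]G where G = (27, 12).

(18, 17)

Repeated addition: build up to 9G.
2G: tangent at (27, 12): λ = (3·27² + 19)/(2·12) ≡ 5/24. 24⁻¹ ≡ 22 (mod 31), so λ ≡ 5·22 ≡ 17.
  x = λ² - 27 - 27 = 289 - 54 ≡ 18; y = λ·(27 - 18) - 12 ≡ 17. → (18, 17)
3G: (18, 17) + (27, 12). λ = (12 - 17)/(27 - 18) ≡ 26/9 mod 31. 9⁻¹ ≡ 7 (mod 31), so λ ≡ 27.
  x = λ² - 18 - 27 = 729 - 45 ≡ 2; y = λ·(18 - 2) - 17 ≡ 12. → (2, 12)
4G: (2, 12) + (27, 12). λ = (12 - 12)/(27 - 2) ≡ 0/25 mod 31. 25⁻¹ ≡ 5 (mod 31) since 25·5 = 125 ≡ 1, so λ ≡ 0.
  x = λ² - 2 - 27 = 0 - 29 ≡ 2; y = λ·(2 - 2) - 12 ≡ 19. → (2, 19)
5G: (2, 19) + (27, 12). λ = (12 - 19)/(27 - 2) ≡ 24/25 mod 31. 25⁻¹ ≡ 5 (mod 31), so λ ≡ 27.
  x = λ² - 2 - 27 = 729 - 29 ≡ 18; y = λ·(2 - 18) - 19 ≡ 14. → (18, 14)
6G: (18, 14) + (27, 12). λ = (12 - 14)/(27 - 18) ≡ 29/9 mod 31. 9⁻¹ ≡ 7 (mod 31) since 9·7 = 63 ≡ 1, so λ ≡ 17.
  x = λ² - 18 - 27 = 289 - 45 ≡ 27; y = λ·(18 - 27) - 14 ≡ 19. → (27, 19)
7G: (27, 19) + (27, 12): same x and y₁ ≡ -y₂, so the sum is O.
8G: O + (27, 12) = (27, 12) (identity).
9G: tangent at (27, 12): λ = (3·27² + 19)/(2·12) ≡ 5/24. 24⁻¹ ≡ 22 (mod 31) since 24·22 = 528 ≡ 1, so λ ≡ 5·22 ≡ 17.
  x = λ² - 27 - 27 = 289 - 54 ≡ 18; y = λ·(27 - 18) - 12 ≡ 17. → (18, 17)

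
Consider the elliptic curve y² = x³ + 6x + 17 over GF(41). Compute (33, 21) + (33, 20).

O

The two points share x = 33 and their y-coordinates satisfy 21 + 20 ≡ 0 (mod 41), so they are inverses. Their sum is 𝒪.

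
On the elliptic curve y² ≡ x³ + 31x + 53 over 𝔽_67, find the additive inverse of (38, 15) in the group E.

(38, 52)

-(38, 15) = (38, -15 mod 67) = (38, 52).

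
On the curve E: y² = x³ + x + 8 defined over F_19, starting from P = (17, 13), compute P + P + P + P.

(10, 12)

Double-and-add on 4 = (100)₂. Start with P = (17, 13) for the leading 1-bit.
double: tangent at (17, 13): λ = (3·17² + 1)/(2·13) ≡ 13/7. 7⁻¹ ≡ 11 (mod 19) since 7·11 = 77 ≡ 1, so λ ≡ 13·11 ≡ 10.
  x = λ² - 17 - 17 = 100 - 34 ≡ 9; y = λ·(17 - 9) - 13 ≡ 10. → (9, 10)
double: tangent at (9, 10): λ = (3·9² + 1)/(2·10) ≡ 16/1. 1⁻¹ ≡ 1 (mod 19) since 1·1 = 1 ≡ 1, so λ ≡ 16·1 ≡ 16.
  x = λ² - 9 - 9 = 256 - 18 ≡ 10; y = λ·(9 - 10) - 10 ≡ 12. → (10, 12)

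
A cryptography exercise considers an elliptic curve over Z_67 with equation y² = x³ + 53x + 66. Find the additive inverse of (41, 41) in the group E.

(41, 26)

-(41, 41) = (41, -41 mod 67) = (41, 26).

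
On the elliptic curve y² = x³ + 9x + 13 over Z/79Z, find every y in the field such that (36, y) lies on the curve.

15, 64

x³ + 9x + 13 = 46993 ≡ 67 (mod 79).
Square roots of 67 mod 79: 15 and 64 (since 15² = 225 ≡ 67).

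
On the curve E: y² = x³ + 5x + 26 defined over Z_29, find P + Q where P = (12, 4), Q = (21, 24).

(26, 10)

(12, 4) + (21, 24). λ = (24 - 4)/(21 - 12) ≡ 20/9 mod 29. 9⁻¹ ≡ 13 (mod 29), so λ ≡ 28.
  x = λ² - 12 - 21 = 784 - 33 ≡ 26; y = λ·(12 - 26) - 4 ≡ 10. → (26, 10)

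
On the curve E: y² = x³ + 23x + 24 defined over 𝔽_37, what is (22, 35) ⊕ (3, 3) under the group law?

(1, 14)

(22, 35) + (3, 3). λ = (3 - 35)/(3 - 22) ≡ 5/18 mod 37. 18⁻¹ ≡ 35 (mod 37), so λ ≡ 27.
  x = λ² - 22 - 3 = 729 - 25 ≡ 1; y = λ·(22 - 1) - 35 ≡ 14. → (1, 14)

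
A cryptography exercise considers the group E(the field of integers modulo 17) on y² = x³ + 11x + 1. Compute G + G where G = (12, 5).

(1, 8)

tangent at (12, 5): λ = (3·12² + 11)/(2·5) ≡ 1/10. 10⁻¹ ≡ 12 (mod 17), so λ ≡ 1·12 ≡ 12.
  x = λ² - 12 - 12 = 144 - 24 ≡ 1; y = λ·(12 - 1) - 5 ≡ 8. → (1, 8)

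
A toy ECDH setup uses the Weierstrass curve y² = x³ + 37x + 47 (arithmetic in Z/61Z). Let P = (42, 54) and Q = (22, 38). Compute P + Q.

(44, 42)

(42, 54) + (22, 38). λ = (38 - 54)/(22 - 42) ≡ 45/41 mod 61. 41⁻¹ ≡ 3 (mod 61) since 41·3 = 123 ≡ 1, so λ ≡ 13.
  x = λ² - 42 - 22 = 169 - 64 ≡ 44; y = λ·(42 - 44) - 54 ≡ 42. → (44, 42)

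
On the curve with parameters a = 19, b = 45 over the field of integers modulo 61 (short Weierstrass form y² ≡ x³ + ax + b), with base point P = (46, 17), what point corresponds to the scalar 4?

Repeated addition: build up to 4P.
2P: tangent at (46, 17): λ = (3·46² + 19)/(2·17) ≡ 23/34. 34⁻¹ ≡ 9 (mod 61), so λ ≡ 23·9 ≡ 24.
  x = λ² - 46 - 46 = 576 - 92 ≡ 57; y = λ·(46 - 57) - 17 ≡ 24. → (57, 24)
3P: (57, 24) + (46, 17). λ = (17 - 24)/(46 - 57) ≡ 54/50 mod 61. 50⁻¹ ≡ 11 (mod 61) since 50·11 = 550 ≡ 1, so λ ≡ 45.
  x = λ² - 57 - 46 = 2025 - 103 ≡ 31; y = λ·(57 - 31) - 24 ≡ 48. → (31, 48)
4P: (31, 48) + (46, 17). λ = (17 - 48)/(46 - 31) ≡ 30/15 mod 61. 15⁻¹ ≡ 57 (mod 61), so λ ≡ 2.
  x = λ² - 31 - 46 = 4 - 77 ≡ 49; y = λ·(31 - 49) - 48 ≡ 38. → (49, 38)

(49, 38)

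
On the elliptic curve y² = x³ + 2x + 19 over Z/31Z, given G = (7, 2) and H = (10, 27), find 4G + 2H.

(7, 29)

First 4G:
Repeated addition: build up to 4G.
2G: tangent at (7, 2): λ = (3·7² + 2)/(2·2) ≡ 25/4. 4⁻¹ ≡ 8 (mod 31), so λ ≡ 25·8 ≡ 14.
  x = λ² - 7 - 7 = 196 - 14 ≡ 27; y = λ·(7 - 27) - 2 ≡ 28. → (27, 28)
3G: (27, 28) + (7, 2). λ = (2 - 28)/(7 - 27) ≡ 5/11 mod 31. 11⁻¹ ≡ 17 (mod 31) since 11·17 = 187 ≡ 1, so λ ≡ 23.
  x = λ² - 27 - 7 = 529 - 34 ≡ 30; y = λ·(27 - 30) - 28 ≡ 27. → (30, 27)
4G: (30, 27) + (7, 2). λ = (2 - 27)/(7 - 30) ≡ 6/8 mod 31. 8⁻¹ ≡ 4 (mod 31), so λ ≡ 24.
  x = λ² - 30 - 7 = 576 - 37 ≡ 12; y = λ·(30 - 12) - 27 ≡ 2. → (12, 2)
4G = (12, 2).
Next 2H:
Repeated addition: build up to 2H.
2H: tangent at (10, 27): λ = (3·10² + 2)/(2·27) ≡ 23/23. 23⁻¹ ≡ 27 (mod 31) since 23·27 = 621 ≡ 1, so λ ≡ 23·27 ≡ 1.
  x = λ² - 10 - 10 = 1 - 20 ≡ 12; y = λ·(10 - 12) - 27 ≡ 2. → (12, 2)
2H = (12, 2).
Finally 4G + 2H:
tangent at (12, 2): λ = (3·12² + 2)/(2·2) ≡ 0/4. 4⁻¹ ≡ 8 (mod 31), so λ ≡ 0·8 ≡ 0.
  x = λ² - 12 - 12 = 0 - 24 ≡ 7; y = λ·(12 - 7) - 2 ≡ 29. → (7, 29)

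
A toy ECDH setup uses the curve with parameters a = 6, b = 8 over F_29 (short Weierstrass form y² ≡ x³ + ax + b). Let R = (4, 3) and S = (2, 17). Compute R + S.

(14, 9)

(4, 3) + (2, 17). λ = (17 - 3)/(2 - 4) ≡ 14/27 mod 29. 27⁻¹ ≡ 14 (mod 29), so λ ≡ 22.
  x = λ² - 4 - 2 = 484 - 6 ≡ 14; y = λ·(4 - 14) - 3 ≡ 9. → (14, 9)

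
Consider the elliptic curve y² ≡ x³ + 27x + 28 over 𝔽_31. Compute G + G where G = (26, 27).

(4, 18)

tangent at (26, 27): λ = (3·26² + 27)/(2·27) ≡ 9/23. 23⁻¹ ≡ 27 (mod 31) since 23·27 = 621 ≡ 1, so λ ≡ 9·27 ≡ 26.
  x = λ² - 26 - 26 = 676 - 52 ≡ 4; y = λ·(26 - 4) - 27 ≡ 18. → (4, 18)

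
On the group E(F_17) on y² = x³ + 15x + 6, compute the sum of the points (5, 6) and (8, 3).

(5, 11)

(5, 6) + (8, 3). λ = (3 - 6)/(8 - 5) ≡ 14/3 mod 17. 3⁻¹ ≡ 6 (mod 17) since 3·6 = 18 ≡ 1, so λ ≡ 16.
  x = λ² - 5 - 8 = 256 - 13 ≡ 5; y = λ·(5 - 5) - 6 ≡ 11. → (5, 11)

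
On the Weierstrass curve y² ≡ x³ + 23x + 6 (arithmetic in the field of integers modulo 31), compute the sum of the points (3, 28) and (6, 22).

(26, 18)

(3, 28) + (6, 22). λ = (22 - 28)/(6 - 3) ≡ 25/3 mod 31. 3⁻¹ ≡ 21 (mod 31) since 3·21 = 63 ≡ 1, so λ ≡ 29.
  x = λ² - 3 - 6 = 841 - 9 ≡ 26; y = λ·(3 - 26) - 28 ≡ 18. → (26, 18)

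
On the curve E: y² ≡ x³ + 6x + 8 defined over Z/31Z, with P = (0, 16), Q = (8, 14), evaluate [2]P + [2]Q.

First 2P:
Repeated addition: build up to 2P.
2P: tangent at (0, 16): λ = (3·0² + 6)/(2·16) ≡ 6/1. 1⁻¹ ≡ 1 (mod 31), so λ ≡ 6·1 ≡ 6.
  x = λ² - 0 - 0 = 36 - 0 ≡ 5; y = λ·(0 - 5) - 16 ≡ 16. → (5, 16)
2P = (5, 16).
Next 2Q:
Repeated addition: build up to 2Q.
2Q: tangent at (8, 14): λ = (3·8² + 6)/(2·14) ≡ 12/28. 28⁻¹ ≡ 10 (mod 31), so λ ≡ 12·10 ≡ 27.
  x = λ² - 8 - 8 = 729 - 16 ≡ 0; y = λ·(8 - 0) - 14 ≡ 16. → (0, 16)
2Q = (0, 16).
Finally 2P + 2Q:
(5, 16) + (0, 16). λ = (16 - 16)/(0 - 5) ≡ 0/26 mod 31. 26⁻¹ ≡ 6 (mod 31) since 26·6 = 156 ≡ 1, so λ ≡ 0.
  x = λ² - 5 - 0 = 0 - 5 ≡ 26; y = λ·(5 - 26) - 16 ≡ 15. → (26, 15)

(26, 15)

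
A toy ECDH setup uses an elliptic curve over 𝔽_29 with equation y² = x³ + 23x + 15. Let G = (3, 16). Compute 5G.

(5, 20)

Double-and-add on 5 = (101)₂. Start with G = (3, 16) for the leading 1-bit.
double: tangent at (3, 16): λ = (3·3² + 23)/(2·16) ≡ 21/3. 3⁻¹ ≡ 10 (mod 29), so λ ≡ 21·10 ≡ 7.
  x = λ² - 3 - 3 = 49 - 6 ≡ 14; y = λ·(3 - 14) - 16 ≡ 23. → (14, 23)
double: tangent at (14, 23): λ = (3·14² + 23)/(2·23) ≡ 2/17. 17⁻¹ ≡ 12 (mod 29), so λ ≡ 2·12 ≡ 24.
  x = λ² - 14 - 14 = 576 - 28 ≡ 26; y = λ·(14 - 26) - 23 ≡ 8. → (26, 8)
add G: (26, 8) + (3, 16). λ = (16 - 8)/(3 - 26) ≡ 8/6 mod 29. 6⁻¹ ≡ 5 (mod 29) since 6·5 = 30 ≡ 1, so λ ≡ 11.
  x = λ² - 26 - 3 = 121 - 29 ≡ 5; y = λ·(26 - 5) - 8 ≡ 20. → (5, 20)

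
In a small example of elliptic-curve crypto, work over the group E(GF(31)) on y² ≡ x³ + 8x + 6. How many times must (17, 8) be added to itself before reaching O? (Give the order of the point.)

2P: tangent at (17, 8): λ = (3·17² + 8)/(2·8) ≡ 7/16. 16⁻¹ ≡ 2 (mod 31), so λ ≡ 7·2 ≡ 14.
  x = λ² - 17 - 17 = 196 - 34 ≡ 7; y = λ·(17 - 7) - 8 ≡ 8. → (7, 8)
3P: (7, 8) + (17, 8). λ = (8 - 8)/(17 - 7) ≡ 0/10 mod 31. 10⁻¹ ≡ 28 (mod 31), so λ ≡ 0.
  x = λ² - 7 - 17 = 0 - 24 ≡ 7; y = λ·(7 - 7) - 8 ≡ 23. → (7, 23)
4P: (7, 23) + (17, 8). λ = (8 - 23)/(17 - 7) ≡ 16/10 mod 31. 10⁻¹ ≡ 28 (mod 31) since 10·28 = 280 ≡ 1, so λ ≡ 14.
  x = λ² - 7 - 17 = 196 - 24 ≡ 17; y = λ·(7 - 17) - 23 ≡ 23. → (17, 23)
5P: (17, 23) + (17, 8): same x and y₁ ≡ -y₂, so the sum is O.
5P = O, so the order is 5.

5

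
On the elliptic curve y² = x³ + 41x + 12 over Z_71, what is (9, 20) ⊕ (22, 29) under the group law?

(9, 20) + (22, 29). λ = (29 - 20)/(22 - 9) ≡ 9/13 mod 71. 13⁻¹ ≡ 11 (mod 71), so λ ≡ 28.
  x = λ² - 9 - 22 = 784 - 31 ≡ 43; y = λ·(9 - 43) - 20 ≡ 22. → (43, 22)

(43, 22)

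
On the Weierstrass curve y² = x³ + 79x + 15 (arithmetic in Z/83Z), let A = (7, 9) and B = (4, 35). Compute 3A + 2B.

(34, 16)

First 3A:
Repeated addition: build up to 3A.
2A: tangent at (7, 9): λ = (3·7² + 79)/(2·9) ≡ 60/18. 18⁻¹ ≡ 60 (mod 83) since 18·60 = 1080 ≡ 1, so λ ≡ 60·60 ≡ 31.
  x = λ² - 7 - 7 = 961 - 14 ≡ 34; y = λ·(7 - 34) - 9 ≡ 67. → (34, 67)
3A: (34, 67) + (7, 9). λ = (9 - 67)/(7 - 34) ≡ 25/56 mod 83. 56⁻¹ ≡ 43 (mod 83), so λ ≡ 79.
  x = λ² - 34 - 7 = 6241 - 41 ≡ 58; y = λ·(34 - 58) - 67 ≡ 29. → (58, 29)
3A = (58, 29).
Next 2B:
Repeated addition: build up to 2B.
2B: tangent at (4, 35): λ = (3·4² + 79)/(2·35) ≡ 44/70. 70⁻¹ ≡ 51 (mod 83) since 70·51 = 3570 ≡ 1, so λ ≡ 44·51 ≡ 3.
  x = λ² - 4 - 4 = 9 - 8 ≡ 1; y = λ·(4 - 1) - 35 ≡ 57. → (1, 57)
2B = (1, 57).
Finally 3A + 2B:
(58, 29) + (1, 57). λ = (57 - 29)/(1 - 58) ≡ 28/26 mod 83. 26⁻¹ ≡ 16 (mod 83), so λ ≡ 33.
  x = λ² - 58 - 1 = 1089 - 59 ≡ 34; y = λ·(58 - 34) - 29 ≡ 16. → (34, 16)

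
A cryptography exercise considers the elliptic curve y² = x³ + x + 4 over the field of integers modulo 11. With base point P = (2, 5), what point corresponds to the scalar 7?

(0, 9)

Repeated addition: build up to 7P.
2P: tangent at (2, 5): λ = (3·2² + 1)/(2·5) ≡ 2/10. 10⁻¹ ≡ 10 (mod 11), so λ ≡ 2·10 ≡ 9.
  x = λ² - 2 - 2 = 81 - 4 ≡ 0; y = λ·(2 - 0) - 5 ≡ 2. → (0, 2)
3P: (0, 2) + (2, 5). λ = (5 - 2)/(2 - 0) ≡ 3/2 mod 11. 2⁻¹ ≡ 6 (mod 11), so λ ≡ 7.
  x = λ² - 0 - 2 = 49 - 2 ≡ 3; y = λ·(0 - 3) - 2 ≡ 10. → (3, 10)
4P: (3, 10) + (2, 5). λ = (5 - 10)/(2 - 3) ≡ 6/10 mod 11. 10⁻¹ ≡ 10 (mod 11), so λ ≡ 5.
  x = λ² - 3 - 2 = 25 - 5 ≡ 9; y = λ·(3 - 9) - 10 ≡ 4. → (9, 4)
5P: (9, 4) + (2, 5). λ = (5 - 4)/(2 - 9) ≡ 1/4 mod 11. 4⁻¹ ≡ 3 (mod 11), so λ ≡ 3.
  x = λ² - 9 - 2 = 9 - 11 ≡ 9; y = λ·(9 - 9) - 4 ≡ 7. → (9, 7)
6P: (9, 7) + (2, 5). λ = (5 - 7)/(2 - 9) ≡ 9/4 mod 11. 4⁻¹ ≡ 3 (mod 11), so λ ≡ 5.
  x = λ² - 9 - 2 = 25 - 11 ≡ 3; y = λ·(9 - 3) - 7 ≡ 1. → (3, 1)
7P: (3, 1) + (2, 5). λ = (5 - 1)/(2 - 3) ≡ 4/10 mod 11. 10⁻¹ ≡ 10 (mod 11) since 10·10 = 100 ≡ 1, so λ ≡ 7.
  x = λ² - 3 - 2 = 49 - 5 ≡ 0; y = λ·(3 - 0) - 1 ≡ 9. → (0, 9)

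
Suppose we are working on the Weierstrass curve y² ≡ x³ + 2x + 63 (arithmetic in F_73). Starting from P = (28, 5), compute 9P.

Double-and-add on 9 = (1001)₂. Start with P = (28, 5) for the leading 1-bit.
double: tangent at (28, 5): λ = (3·28² + 2)/(2·5) ≡ 18/10. 10⁻¹ ≡ 22 (mod 73), so λ ≡ 18·22 ≡ 31.
  x = λ² - 28 - 28 = 961 - 56 ≡ 29; y = λ·(28 - 29) - 5 ≡ 37. → (29, 37)
double: tangent at (29, 37): λ = (3·29² + 2)/(2·37) ≡ 43/1. 1⁻¹ ≡ 1 (mod 73), so λ ≡ 43·1 ≡ 43.
  x = λ² - 29 - 29 = 1849 - 58 ≡ 39; y = λ·(29 - 39) - 37 ≡ 44. → (39, 44)
double: tangent at (39, 44): λ = (3·39² + 2)/(2·44) ≡ 39/15. 15⁻¹ ≡ 39 (mod 73) since 15·39 = 585 ≡ 1, so λ ≡ 39·39 ≡ 61.
  x = λ² - 39 - 39 = 3721 - 78 ≡ 66; y = λ·(39 - 66) - 44 ≡ 61. → (66, 61)
add P: (66, 61) + (28, 5). λ = (5 - 61)/(28 - 66) ≡ 17/35 mod 73. 35⁻¹ ≡ 48 (mod 73), so λ ≡ 13.
  x = λ² - 66 - 28 = 169 - 94 ≡ 2; y = λ·(66 - 2) - 61 ≡ 41. → (2, 41)

(2, 41)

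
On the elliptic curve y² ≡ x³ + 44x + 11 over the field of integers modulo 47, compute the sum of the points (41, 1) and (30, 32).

(41, 1) + (30, 32). λ = (32 - 1)/(30 - 41) ≡ 31/36 mod 47. 36⁻¹ ≡ 17 (mod 47), so λ ≡ 10.
  x = λ² - 41 - 30 = 100 - 71 ≡ 29; y = λ·(41 - 29) - 1 ≡ 25. → (29, 25)

(29, 25)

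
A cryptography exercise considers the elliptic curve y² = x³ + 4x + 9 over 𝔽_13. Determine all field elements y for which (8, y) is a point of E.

x³ + 4x + 9 = 553 ≡ 7 (mod 13).
7 is a non-residue mod 13; no y exists.

none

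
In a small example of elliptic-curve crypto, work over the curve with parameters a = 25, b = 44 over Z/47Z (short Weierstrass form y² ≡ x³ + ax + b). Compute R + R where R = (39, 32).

tangent at (39, 32): λ = (3·39² + 25)/(2·32) ≡ 29/17. 17⁻¹ ≡ 36 (mod 47), so λ ≡ 29·36 ≡ 10.
  x = λ² - 39 - 39 = 100 - 78 ≡ 22; y = λ·(39 - 22) - 32 ≡ 44. → (22, 44)

(22, 44)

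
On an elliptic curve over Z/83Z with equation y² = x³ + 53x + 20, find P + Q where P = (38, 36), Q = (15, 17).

(47, 54)

(38, 36) + (15, 17). λ = (17 - 36)/(15 - 38) ≡ 64/60 mod 83. 60⁻¹ ≡ 18 (mod 83) since 60·18 = 1080 ≡ 1, so λ ≡ 73.
  x = λ² - 38 - 15 = 5329 - 53 ≡ 47; y = λ·(38 - 47) - 36 ≡ 54. → (47, 54)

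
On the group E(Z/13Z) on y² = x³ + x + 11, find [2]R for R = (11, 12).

tangent at (11, 12): λ = (3·11² + 1)/(2·12) ≡ 0/11. 11⁻¹ ≡ 6 (mod 13), so λ ≡ 0·6 ≡ 0.
  x = λ² - 11 - 11 = 0 - 22 ≡ 4; y = λ·(11 - 4) - 12 ≡ 1. → (4, 1)

(4, 1)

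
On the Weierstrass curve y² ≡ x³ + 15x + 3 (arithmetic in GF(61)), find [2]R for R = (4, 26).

tangent at (4, 26): λ = (3·4² + 15)/(2·26) ≡ 2/52. 52⁻¹ ≡ 27 (mod 61), so λ ≡ 2·27 ≡ 54.
  x = λ² - 4 - 4 = 2916 - 8 ≡ 41; y = λ·(4 - 41) - 26 ≡ 50. → (41, 50)

(41, 50)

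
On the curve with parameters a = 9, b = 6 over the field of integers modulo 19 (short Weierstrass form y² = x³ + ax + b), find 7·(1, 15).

Write Q = (1, 15).
Repeated addition: build up to 7Q.
2Q: tangent at (1, 15): λ = (3·1² + 9)/(2·15) ≡ 12/11. 11⁻¹ ≡ 7 (mod 19), so λ ≡ 12·7 ≡ 8.
  x = λ² - 1 - 1 = 64 - 2 ≡ 5; y = λ·(1 - 5) - 15 ≡ 10. → (5, 10)
3Q: (5, 10) + (1, 15). λ = (15 - 10)/(1 - 5) ≡ 5/15 mod 19. 15⁻¹ ≡ 14 (mod 19), so λ ≡ 13.
  x = λ² - 5 - 1 = 169 - 6 ≡ 11; y = λ·(5 - 11) - 10 ≡ 7. → (11, 7)
4Q: (11, 7) + (1, 15). λ = (15 - 7)/(1 - 11) ≡ 8/9 mod 19. 9⁻¹ ≡ 17 (mod 19) since 9·17 = 153 ≡ 1, so λ ≡ 3.
  x = λ² - 11 - 1 = 9 - 12 ≡ 16; y = λ·(11 - 16) - 7 ≡ 16. → (16, 16)
5Q: (16, 16) + (1, 15). λ = (15 - 16)/(1 - 16) ≡ 18/4 mod 19. 4⁻¹ ≡ 5 (mod 19), so λ ≡ 14.
  x = λ² - 16 - 1 = 196 - 17 ≡ 8; y = λ·(16 - 8) - 16 ≡ 1. → (8, 1)
6Q: (8, 1) + (1, 15). λ = (15 - 1)/(1 - 8) ≡ 14/12 mod 19. 12⁻¹ ≡ 8 (mod 19) since 12·8 = 96 ≡ 1, so λ ≡ 17.
  x = λ² - 8 - 1 = 289 - 9 ≡ 14; y = λ·(8 - 14) - 1 ≡ 11. → (14, 11)
7Q: (14, 11) + (1, 15). λ = (15 - 11)/(1 - 14) ≡ 4/6 mod 19. 6⁻¹ ≡ 16 (mod 19) since 6·16 = 96 ≡ 1, so λ ≡ 7.
  x = λ² - 14 - 1 = 49 - 15 ≡ 15; y = λ·(14 - 15) - 11 ≡ 1. → (15, 1)

(15, 1)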